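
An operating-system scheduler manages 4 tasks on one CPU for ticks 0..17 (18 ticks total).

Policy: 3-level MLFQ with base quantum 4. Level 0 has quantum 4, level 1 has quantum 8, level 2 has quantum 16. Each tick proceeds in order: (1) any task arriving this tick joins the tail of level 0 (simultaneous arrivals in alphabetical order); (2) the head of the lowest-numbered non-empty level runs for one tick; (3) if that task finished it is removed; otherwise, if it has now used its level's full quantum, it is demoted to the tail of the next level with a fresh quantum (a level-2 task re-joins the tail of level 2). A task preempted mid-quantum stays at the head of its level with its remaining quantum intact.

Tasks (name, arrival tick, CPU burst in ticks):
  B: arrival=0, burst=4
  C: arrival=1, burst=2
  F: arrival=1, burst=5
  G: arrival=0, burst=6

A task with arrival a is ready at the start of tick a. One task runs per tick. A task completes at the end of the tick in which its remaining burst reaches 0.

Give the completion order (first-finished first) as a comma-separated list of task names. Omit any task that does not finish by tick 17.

completion order = B, C, G, F

t=0: L0/L1/L2 = BG/-/- → run B
t=1: L0/L1/L2 = BGCF/-/- → run B
t=2: L0/L1/L2 = BGCF/-/- → run B
t=3: L0/L1/L2 = BGCF/-/- → run B
t=4: L0/L1/L2 = GCF/-/- → run G
t=5: L0/L1/L2 = GCF/-/- → run G
t=6: L0/L1/L2 = GCF/-/- → run G
t=7: L0/L1/L2 = GCF/-/- → run G
t=8: L0/L1/L2 = CF/G/- → run C
t=9: L0/L1/L2 = CF/G/- → run C
t=10: L0/L1/L2 = F/G/- → run F
t=11: L0/L1/L2 = F/G/- → run F
t=12: L0/L1/L2 = F/G/- → run F
t=13: L0/L1/L2 = F/G/- → run F
t=14: L0/L1/L2 = -/GF/- → run G
t=15: L0/L1/L2 = -/GF/- → run G
t=16: L0/L1/L2 = -/F/- → run F
t=17: (idle)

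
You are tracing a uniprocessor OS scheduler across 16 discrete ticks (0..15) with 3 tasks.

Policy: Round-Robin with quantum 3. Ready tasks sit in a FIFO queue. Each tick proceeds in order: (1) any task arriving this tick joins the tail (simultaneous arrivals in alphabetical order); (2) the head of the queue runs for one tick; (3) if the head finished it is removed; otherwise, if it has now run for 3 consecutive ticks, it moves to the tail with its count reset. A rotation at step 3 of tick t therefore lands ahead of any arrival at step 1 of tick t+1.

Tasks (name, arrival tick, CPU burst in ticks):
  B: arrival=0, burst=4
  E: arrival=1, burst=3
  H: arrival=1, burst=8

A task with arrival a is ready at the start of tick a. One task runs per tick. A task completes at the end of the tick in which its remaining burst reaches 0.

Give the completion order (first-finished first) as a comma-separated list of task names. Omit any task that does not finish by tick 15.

t=0: queue=[B] q_used=0 → run B
t=1: queue=[B,E,H] q_used=1 → run B
t=2: queue=[B,E,H] q_used=2 → run B
t=3: queue=[E,H,B] q_used=0 → run E
t=4: queue=[E,H,B] q_used=1 → run E
t=5: queue=[E,H,B] q_used=2 → run E
t=6: queue=[H,B] q_used=0 → run H
t=7: queue=[H,B] q_used=1 → run H
t=8: queue=[H,B] q_used=2 → run H
t=9: queue=[B,H] q_used=0 → run B
t=10: queue=[H] q_used=0 → run H
t=11: queue=[H] q_used=1 → run H
t=12: queue=[H] q_used=2 → run H
t=13: queue=[H] q_used=0 → run H
t=14: queue=[H] q_used=1 → run H
t=15: (idle)

completion order = E, B, H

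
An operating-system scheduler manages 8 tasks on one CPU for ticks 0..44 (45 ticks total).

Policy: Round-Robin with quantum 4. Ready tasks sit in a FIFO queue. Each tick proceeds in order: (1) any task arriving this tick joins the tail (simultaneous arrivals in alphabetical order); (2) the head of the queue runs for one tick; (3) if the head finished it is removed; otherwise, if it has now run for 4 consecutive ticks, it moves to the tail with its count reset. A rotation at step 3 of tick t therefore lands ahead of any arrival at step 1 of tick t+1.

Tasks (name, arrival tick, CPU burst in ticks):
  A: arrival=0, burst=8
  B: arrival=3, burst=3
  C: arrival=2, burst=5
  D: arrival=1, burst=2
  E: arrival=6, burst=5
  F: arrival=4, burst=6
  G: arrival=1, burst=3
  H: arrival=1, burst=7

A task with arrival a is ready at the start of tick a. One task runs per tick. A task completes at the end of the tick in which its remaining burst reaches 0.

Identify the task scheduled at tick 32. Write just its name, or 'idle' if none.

running at tick 32 = H

t=0: queue=[A] q_used=0 → run A
t=1: queue=[A,D,G,H] q_used=1 → run A
t=2: queue=[A,D,G,H,C] q_used=2 → run A
t=3: queue=[A,D,G,H,C,B] q_used=3 → run A
t=4: queue=[D,G,H,C,B,A,F] q_used=0 → run D
t=5: queue=[D,G,H,C,B,A,F] q_used=1 → run D
t=6: queue=[G,H,C,B,A,F,E] q_used=0 → run G
t=7: queue=[G,H,C,B,A,F,E] q_used=1 → run G
t=8: queue=[G,H,C,B,A,F,E] q_used=2 → run G
t=9: queue=[H,C,B,A,F,E] q_used=0 → run H
t=10: queue=[H,C,B,A,F,E] q_used=1 → run H
t=11: queue=[H,C,B,A,F,E] q_used=2 → run H
t=12: queue=[H,C,B,A,F,E] q_used=3 → run H
t=13: queue=[C,B,A,F,E,H] q_used=0 → run C
t=14: queue=[C,B,A,F,E,H] q_used=1 → run C
t=15: queue=[C,B,A,F,E,H] q_used=2 → run C
t=16: queue=[C,B,A,F,E,H] q_used=3 → run C
t=17: queue=[B,A,F,E,H,C] q_used=0 → run B
t=18: queue=[B,A,F,E,H,C] q_used=1 → run B
t=19: queue=[B,A,F,E,H,C] q_used=2 → run B
t=20: queue=[A,F,E,H,C] q_used=0 → run A
t=21: queue=[A,F,E,H,C] q_used=1 → run A
t=22: queue=[A,F,E,H,C] q_used=2 → run A
t=23: queue=[A,F,E,H,C] q_used=3 → run A
t=24: queue=[F,E,H,C] q_used=0 → run F
t=25: queue=[F,E,H,C] q_used=1 → run F
t=26: queue=[F,E,H,C] q_used=2 → run F
t=27: queue=[F,E,H,C] q_used=3 → run F
t=28: queue=[E,H,C,F] q_used=0 → run E
t=29: queue=[E,H,C,F] q_used=1 → run E
t=30: queue=[E,H,C,F] q_used=2 → run E
t=31: queue=[E,H,C,F] q_used=3 → run E
t=32: queue=[H,C,F,E] q_used=0 → run H
t=33: queue=[H,C,F,E] q_used=1 → run H
t=34: queue=[H,C,F,E] q_used=2 → run H
t=35: queue=[C,F,E] q_used=0 → run C
t=36: queue=[F,E] q_used=0 → run F
t=37: queue=[F,E] q_used=1 → run F
t=38: queue=[E] q_used=0 → run E
t=39: (idle)
t=40: (idle)
t=41: (idle)
t=42: (idle)
t=43: (idle)
t=44: (idle)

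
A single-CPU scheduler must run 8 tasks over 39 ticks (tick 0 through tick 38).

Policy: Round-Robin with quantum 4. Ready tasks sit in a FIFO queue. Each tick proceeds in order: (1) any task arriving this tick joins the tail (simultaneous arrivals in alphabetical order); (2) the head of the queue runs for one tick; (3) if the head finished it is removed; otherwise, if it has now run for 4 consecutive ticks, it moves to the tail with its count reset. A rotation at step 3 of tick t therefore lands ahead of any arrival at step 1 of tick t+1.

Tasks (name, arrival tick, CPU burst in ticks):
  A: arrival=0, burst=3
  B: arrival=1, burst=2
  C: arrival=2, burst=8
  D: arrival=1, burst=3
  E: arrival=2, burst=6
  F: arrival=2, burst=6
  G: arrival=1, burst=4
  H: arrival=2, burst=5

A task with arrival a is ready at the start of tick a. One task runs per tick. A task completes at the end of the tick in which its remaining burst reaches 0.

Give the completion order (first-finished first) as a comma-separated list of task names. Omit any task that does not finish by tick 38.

t=0: queue=[A] q_used=0 → run A
t=1: queue=[A,B,D,G] q_used=1 → run A
t=2: queue=[A,B,D,G,C,E,F,H] q_used=2 → run A
t=3: queue=[B,D,G,C,E,F,H] q_used=0 → run B
t=4: queue=[B,D,G,C,E,F,H] q_used=1 → run B
t=5: queue=[D,G,C,E,F,H] q_used=0 → run D
t=6: queue=[D,G,C,E,F,H] q_used=1 → run D
t=7: queue=[D,G,C,E,F,H] q_used=2 → run D
t=8: queue=[G,C,E,F,H] q_used=0 → run G
t=9: queue=[G,C,E,F,H] q_used=1 → run G
t=10: queue=[G,C,E,F,H] q_used=2 → run G
t=11: queue=[G,C,E,F,H] q_used=3 → run G
t=12: queue=[C,E,F,H] q_used=0 → run C
t=13: queue=[C,E,F,H] q_used=1 → run C
t=14: queue=[C,E,F,H] q_used=2 → run C
t=15: queue=[C,E,F,H] q_used=3 → run C
t=16: queue=[E,F,H,C] q_used=0 → run E
t=17: queue=[E,F,H,C] q_used=1 → run E
t=18: queue=[E,F,H,C] q_used=2 → run E
t=19: queue=[E,F,H,C] q_used=3 → run E
t=20: queue=[F,H,C,E] q_used=0 → run F
t=21: queue=[F,H,C,E] q_used=1 → run F
t=22: queue=[F,H,C,E] q_used=2 → run F
t=23: queue=[F,H,C,E] q_used=3 → run F
t=24: queue=[H,C,E,F] q_used=0 → run H
t=25: queue=[H,C,E,F] q_used=1 → run H
t=26: queue=[H,C,E,F] q_used=2 → run H
t=27: queue=[H,C,E,F] q_used=3 → run H
t=28: queue=[C,E,F,H] q_used=0 → run C
t=29: queue=[C,E,F,H] q_used=1 → run C
t=30: queue=[C,E,F,H] q_used=2 → run C
t=31: queue=[C,E,F,H] q_used=3 → run C
t=32: queue=[E,F,H] q_used=0 → run E
t=33: queue=[E,F,H] q_used=1 → run E
t=34: queue=[F,H] q_used=0 → run F
t=35: queue=[F,H] q_used=1 → run F
t=36: queue=[H] q_used=0 → run H
t=37: (idle)
t=38: (idle)

completion order = A, B, D, G, C, E, F, H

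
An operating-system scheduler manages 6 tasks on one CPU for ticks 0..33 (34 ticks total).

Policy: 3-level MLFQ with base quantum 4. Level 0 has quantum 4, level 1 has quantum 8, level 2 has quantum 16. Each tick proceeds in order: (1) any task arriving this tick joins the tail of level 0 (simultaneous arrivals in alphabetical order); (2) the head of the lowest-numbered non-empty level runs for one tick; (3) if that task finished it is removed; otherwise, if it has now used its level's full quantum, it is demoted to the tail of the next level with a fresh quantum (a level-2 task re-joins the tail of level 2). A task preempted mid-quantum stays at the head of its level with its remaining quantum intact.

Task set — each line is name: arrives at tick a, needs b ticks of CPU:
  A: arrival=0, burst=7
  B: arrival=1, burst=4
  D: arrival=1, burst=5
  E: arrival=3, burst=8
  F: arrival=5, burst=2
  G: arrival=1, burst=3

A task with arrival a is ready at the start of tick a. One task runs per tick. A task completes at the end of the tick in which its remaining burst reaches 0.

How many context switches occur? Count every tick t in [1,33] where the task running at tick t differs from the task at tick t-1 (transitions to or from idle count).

context switches = 9

t=0: L0/L1/L2 = A/-/- → run A
t=1: L0/L1/L2 = ABDG/-/- → run A
t=2: L0/L1/L2 = ABDG/-/- → run A
t=3: L0/L1/L2 = ABDGE/-/- → run A
t=4: L0/L1/L2 = BDGE/A/- → run B
t=5: L0/L1/L2 = BDGEF/A/- → run B
t=6: L0/L1/L2 = BDGEF/A/- → run B
t=7: L0/L1/L2 = BDGEF/A/- → run B
t=8: L0/L1/L2 = DGEF/A/- → run D
t=9: L0/L1/L2 = DGEF/A/- → run D
t=10: L0/L1/L2 = DGEF/A/- → run D
t=11: L0/L1/L2 = DGEF/A/- → run D
t=12: L0/L1/L2 = GEF/AD/- → run G
t=13: L0/L1/L2 = GEF/AD/- → run G
t=14: L0/L1/L2 = GEF/AD/- → run G
t=15: L0/L1/L2 = EF/AD/- → run E
t=16: L0/L1/L2 = EF/AD/- → run E
t=17: L0/L1/L2 = EF/AD/- → run E
t=18: L0/L1/L2 = EF/AD/- → run E
t=19: L0/L1/L2 = F/ADE/- → run F
t=20: L0/L1/L2 = F/ADE/- → run F
t=21: L0/L1/L2 = -/ADE/- → run A
t=22: L0/L1/L2 = -/ADE/- → run A
t=23: L0/L1/L2 = -/ADE/- → run A
t=24: L0/L1/L2 = -/DE/- → run D
t=25: L0/L1/L2 = -/E/- → run E
t=26: L0/L1/L2 = -/E/- → run E
t=27: L0/L1/L2 = -/E/- → run E
t=28: L0/L1/L2 = -/E/- → run E
t=29: (idle)
t=30: (idle)
t=31: (idle)
t=32: (idle)
t=33: (idle)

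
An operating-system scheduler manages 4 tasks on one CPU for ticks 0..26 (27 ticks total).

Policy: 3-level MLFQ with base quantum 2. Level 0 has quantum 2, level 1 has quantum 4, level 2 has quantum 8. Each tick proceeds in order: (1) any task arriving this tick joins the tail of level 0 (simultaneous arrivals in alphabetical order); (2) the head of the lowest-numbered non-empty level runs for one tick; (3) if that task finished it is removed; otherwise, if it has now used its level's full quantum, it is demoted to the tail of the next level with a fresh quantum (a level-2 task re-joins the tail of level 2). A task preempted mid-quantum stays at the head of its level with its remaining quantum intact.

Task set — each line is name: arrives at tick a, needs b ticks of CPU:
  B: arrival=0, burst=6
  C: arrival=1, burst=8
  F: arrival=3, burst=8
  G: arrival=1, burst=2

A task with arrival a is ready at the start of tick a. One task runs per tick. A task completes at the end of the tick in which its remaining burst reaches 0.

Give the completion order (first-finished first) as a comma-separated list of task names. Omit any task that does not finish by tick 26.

t=0: L0/L1/L2 = B/-/- → run B
t=1: L0/L1/L2 = BCG/-/- → run B
t=2: L0/L1/L2 = CG/B/- → run C
t=3: L0/L1/L2 = CGF/B/- → run C
t=4: L0/L1/L2 = GF/BC/- → run G
t=5: L0/L1/L2 = GF/BC/- → run G
t=6: L0/L1/L2 = F/BC/- → run F
t=7: L0/L1/L2 = F/BC/- → run F
t=8: L0/L1/L2 = -/BCF/- → run B
t=9: L0/L1/L2 = -/BCF/- → run B
t=10: L0/L1/L2 = -/BCF/- → run B
t=11: L0/L1/L2 = -/BCF/- → run B
t=12: L0/L1/L2 = -/CF/- → run C
t=13: L0/L1/L2 = -/CF/- → run C
t=14: L0/L1/L2 = -/CF/- → run C
t=15: L0/L1/L2 = -/CF/- → run C
t=16: L0/L1/L2 = -/F/C → run F
t=17: L0/L1/L2 = -/F/C → run F
t=18: L0/L1/L2 = -/F/C → run F
t=19: L0/L1/L2 = -/F/C → run F
t=20: L0/L1/L2 = -/-/CF → run C
t=21: L0/L1/L2 = -/-/CF → run C
t=22: L0/L1/L2 = -/-/F → run F
t=23: L0/L1/L2 = -/-/F → run F
t=24: (idle)
t=25: (idle)
t=26: (idle)

completion order = G, B, C, F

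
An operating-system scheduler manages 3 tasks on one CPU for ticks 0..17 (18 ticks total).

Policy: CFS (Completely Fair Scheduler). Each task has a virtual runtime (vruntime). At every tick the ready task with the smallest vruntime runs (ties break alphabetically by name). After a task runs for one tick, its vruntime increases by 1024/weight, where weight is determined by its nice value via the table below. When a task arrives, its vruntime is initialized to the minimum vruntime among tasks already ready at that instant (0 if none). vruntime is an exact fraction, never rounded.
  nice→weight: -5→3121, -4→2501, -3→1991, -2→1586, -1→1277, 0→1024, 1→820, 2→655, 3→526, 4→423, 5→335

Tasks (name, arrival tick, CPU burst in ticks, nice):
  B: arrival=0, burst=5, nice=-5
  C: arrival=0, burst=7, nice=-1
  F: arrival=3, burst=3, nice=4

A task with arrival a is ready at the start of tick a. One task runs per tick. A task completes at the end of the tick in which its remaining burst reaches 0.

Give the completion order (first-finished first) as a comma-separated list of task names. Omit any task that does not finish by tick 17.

completion order = B, C, F

t=0: vr[B=0 C=0] → run B
t=1: vr[B=1024/3121 C=0] → run C
t=2: vr[B=1024/3121 C=1024/1277] → run B
t=3: vr[B=2048/3121 C=1024/1277 F=2048/3121] → run B
t=4: vr[B=3072/3121 C=1024/1277 F=2048/3121] → run F
t=5: vr[B=3072/3121 C=1024/1277 F=4062208/1320183] → run C
t=6: vr[B=3072/3121 C=2048/1277 F=4062208/1320183] → run B
t=7: vr[B=4096/3121 C=2048/1277 F=4062208/1320183] → run B
t=8: vr[C=2048/1277 F=4062208/1320183] → run C
t=9: vr[C=3072/1277 F=4062208/1320183] → run C
t=10: vr[C=4096/1277 F=4062208/1320183] → run F
t=11: vr[C=4096/1277 F=7258112/1320183] → run C
t=12: vr[C=5120/1277 F=7258112/1320183] → run C
t=13: vr[C=6144/1277 F=7258112/1320183] → run C
t=14: vr[F=7258112/1320183] → run F
t=15: (idle)
t=16: (idle)
t=17: (idle)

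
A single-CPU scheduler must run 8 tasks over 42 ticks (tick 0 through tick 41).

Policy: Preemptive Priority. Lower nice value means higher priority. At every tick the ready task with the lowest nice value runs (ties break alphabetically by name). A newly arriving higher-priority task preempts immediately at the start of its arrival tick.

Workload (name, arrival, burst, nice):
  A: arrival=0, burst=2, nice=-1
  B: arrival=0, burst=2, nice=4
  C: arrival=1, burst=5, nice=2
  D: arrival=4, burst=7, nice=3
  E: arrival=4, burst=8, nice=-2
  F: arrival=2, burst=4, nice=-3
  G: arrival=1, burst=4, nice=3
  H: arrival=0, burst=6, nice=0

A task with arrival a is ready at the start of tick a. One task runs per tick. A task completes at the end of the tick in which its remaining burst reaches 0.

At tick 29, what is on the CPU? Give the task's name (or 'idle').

running at tick 29 = D

t=0: ready={A,B,H} → run A
t=1: ready={A,B,C,G,H} → run A
t=2: ready={B,C,F,G,H} → run F
t=3: ready={B,C,F,G,H} → run F
t=4: ready={B,C,D,E,F,G,H} → run F
t=5: ready={B,C,D,E,F,G,H} → run F
t=6: ready={B,C,D,E,G,H} → run E
t=7: ready={B,C,D,E,G,H} → run E
t=8: ready={B,C,D,E,G,H} → run E
t=9: ready={B,C,D,E,G,H} → run E
t=10: ready={B,C,D,E,G,H} → run E
t=11: ready={B,C,D,E,G,H} → run E
t=12: ready={B,C,D,E,G,H} → run E
t=13: ready={B,C,D,E,G,H} → run E
t=14: ready={B,C,D,G,H} → run H
t=15: ready={B,C,D,G,H} → run H
t=16: ready={B,C,D,G,H} → run H
t=17: ready={B,C,D,G,H} → run H
t=18: ready={B,C,D,G,H} → run H
t=19: ready={B,C,D,G,H} → run H
t=20: ready={B,C,D,G} → run C
t=21: ready={B,C,D,G} → run C
t=22: ready={B,C,D,G} → run C
t=23: ready={B,C,D,G} → run C
t=24: ready={B,C,D,G} → run C
t=25: ready={B,D,G} → run D
t=26: ready={B,D,G} → run D
t=27: ready={B,D,G} → run D
t=28: ready={B,D,G} → run D
t=29: ready={B,D,G} → run D
t=30: ready={B,D,G} → run D
t=31: ready={B,D,G} → run D
t=32: ready={B,G} → run G
t=33: ready={B,G} → run G
t=34: ready={B,G} → run G
t=35: ready={B,G} → run G
t=36: ready={B} → run B
t=37: ready={B} → run B
t=38: (idle)
t=39: (idle)
t=40: (idle)
t=41: (idle)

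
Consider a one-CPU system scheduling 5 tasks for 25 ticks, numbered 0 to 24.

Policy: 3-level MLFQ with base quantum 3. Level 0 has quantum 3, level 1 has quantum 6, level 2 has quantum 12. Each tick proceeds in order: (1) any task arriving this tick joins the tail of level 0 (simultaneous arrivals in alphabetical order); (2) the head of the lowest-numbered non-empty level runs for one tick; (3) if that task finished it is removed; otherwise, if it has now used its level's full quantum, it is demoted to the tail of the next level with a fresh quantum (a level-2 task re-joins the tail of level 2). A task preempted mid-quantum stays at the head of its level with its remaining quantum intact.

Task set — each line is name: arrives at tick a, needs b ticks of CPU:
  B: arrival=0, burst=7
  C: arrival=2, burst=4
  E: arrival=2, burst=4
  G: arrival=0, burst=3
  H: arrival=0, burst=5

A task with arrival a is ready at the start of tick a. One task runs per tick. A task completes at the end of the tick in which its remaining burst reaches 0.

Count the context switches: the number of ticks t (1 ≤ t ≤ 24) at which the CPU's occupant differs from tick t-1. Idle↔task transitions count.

t=0: L0/L1/L2 = BGH/-/- → run B
t=1: L0/L1/L2 = BGH/-/- → run B
t=2: L0/L1/L2 = BGHCE/-/- → run B
t=3: L0/L1/L2 = GHCE/B/- → run G
t=4: L0/L1/L2 = GHCE/B/- → run G
t=5: L0/L1/L2 = GHCE/B/- → run G
t=6: L0/L1/L2 = HCE/B/- → run H
t=7: L0/L1/L2 = HCE/B/- → run H
t=8: L0/L1/L2 = HCE/B/- → run H
t=9: L0/L1/L2 = CE/BH/- → run C
t=10: L0/L1/L2 = CE/BH/- → run C
t=11: L0/L1/L2 = CE/BH/- → run C
t=12: L0/L1/L2 = E/BHC/- → run E
t=13: L0/L1/L2 = E/BHC/- → run E
t=14: L0/L1/L2 = E/BHC/- → run E
t=15: L0/L1/L2 = -/BHCE/- → run B
t=16: L0/L1/L2 = -/BHCE/- → run B
t=17: L0/L1/L2 = -/BHCE/- → run B
t=18: L0/L1/L2 = -/BHCE/- → run B
t=19: L0/L1/L2 = -/HCE/- → run H
t=20: L0/L1/L2 = -/HCE/- → run H
t=21: L0/L1/L2 = -/CE/- → run C
t=22: L0/L1/L2 = -/E/- → run E
t=23: (idle)
t=24: (idle)

context switches = 9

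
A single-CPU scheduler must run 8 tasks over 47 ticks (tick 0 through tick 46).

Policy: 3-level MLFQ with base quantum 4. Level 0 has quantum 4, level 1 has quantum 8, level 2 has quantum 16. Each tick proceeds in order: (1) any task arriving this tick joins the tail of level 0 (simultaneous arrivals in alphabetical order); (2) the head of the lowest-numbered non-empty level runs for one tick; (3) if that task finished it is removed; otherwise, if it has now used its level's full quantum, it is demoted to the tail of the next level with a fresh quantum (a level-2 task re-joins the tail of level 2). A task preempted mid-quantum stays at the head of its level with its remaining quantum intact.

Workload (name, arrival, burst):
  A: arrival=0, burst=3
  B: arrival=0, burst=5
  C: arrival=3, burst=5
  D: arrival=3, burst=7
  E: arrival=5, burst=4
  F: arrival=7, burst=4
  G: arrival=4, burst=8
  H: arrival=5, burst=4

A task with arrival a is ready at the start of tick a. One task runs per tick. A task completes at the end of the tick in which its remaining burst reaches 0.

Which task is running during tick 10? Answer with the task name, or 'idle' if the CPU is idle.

running at tick 10 = C

t=0: L0/L1/L2 = AB/-/- → run A
t=1: L0/L1/L2 = AB/-/- → run A
t=2: L0/L1/L2 = AB/-/- → run A
t=3: L0/L1/L2 = BCD/-/- → run B
t=4: L0/L1/L2 = BCDG/-/- → run B
t=5: L0/L1/L2 = BCDGEH/-/- → run B
t=6: L0/L1/L2 = BCDGEH/-/- → run B
t=7: L0/L1/L2 = CDGEHF/B/- → run C
t=8: L0/L1/L2 = CDGEHF/B/- → run C
t=9: L0/L1/L2 = CDGEHF/B/- → run C
t=10: L0/L1/L2 = CDGEHF/B/- → run C
t=11: L0/L1/L2 = DGEHF/BC/- → run D
t=12: L0/L1/L2 = DGEHF/BC/- → run D
t=13: L0/L1/L2 = DGEHF/BC/- → run D
t=14: L0/L1/L2 = DGEHF/BC/- → run D
t=15: L0/L1/L2 = GEHF/BCD/- → run G
t=16: L0/L1/L2 = GEHF/BCD/- → run G
t=17: L0/L1/L2 = GEHF/BCD/- → run G
t=18: L0/L1/L2 = GEHF/BCD/- → run G
t=19: L0/L1/L2 = EHF/BCDG/- → run E
t=20: L0/L1/L2 = EHF/BCDG/- → run E
t=21: L0/L1/L2 = EHF/BCDG/- → run E
t=22: L0/L1/L2 = EHF/BCDG/- → run E
t=23: L0/L1/L2 = HF/BCDG/- → run H
t=24: L0/L1/L2 = HF/BCDG/- → run H
t=25: L0/L1/L2 = HF/BCDG/- → run H
t=26: L0/L1/L2 = HF/BCDG/- → run H
t=27: L0/L1/L2 = F/BCDG/- → run F
t=28: L0/L1/L2 = F/BCDG/- → run F
t=29: L0/L1/L2 = F/BCDG/- → run F
t=30: L0/L1/L2 = F/BCDG/- → run F
t=31: L0/L1/L2 = -/BCDG/- → run B
t=32: L0/L1/L2 = -/CDG/- → run C
t=33: L0/L1/L2 = -/DG/- → run D
t=34: L0/L1/L2 = -/DG/- → run D
t=35: L0/L1/L2 = -/DG/- → run D
t=36: L0/L1/L2 = -/G/- → run G
t=37: L0/L1/L2 = -/G/- → run G
t=38: L0/L1/L2 = -/G/- → run G
t=39: L0/L1/L2 = -/G/- → run G
t=40: (idle)
t=41: (idle)
t=42: (idle)
t=43: (idle)
t=44: (idle)
t=45: (idle)
t=46: (idle)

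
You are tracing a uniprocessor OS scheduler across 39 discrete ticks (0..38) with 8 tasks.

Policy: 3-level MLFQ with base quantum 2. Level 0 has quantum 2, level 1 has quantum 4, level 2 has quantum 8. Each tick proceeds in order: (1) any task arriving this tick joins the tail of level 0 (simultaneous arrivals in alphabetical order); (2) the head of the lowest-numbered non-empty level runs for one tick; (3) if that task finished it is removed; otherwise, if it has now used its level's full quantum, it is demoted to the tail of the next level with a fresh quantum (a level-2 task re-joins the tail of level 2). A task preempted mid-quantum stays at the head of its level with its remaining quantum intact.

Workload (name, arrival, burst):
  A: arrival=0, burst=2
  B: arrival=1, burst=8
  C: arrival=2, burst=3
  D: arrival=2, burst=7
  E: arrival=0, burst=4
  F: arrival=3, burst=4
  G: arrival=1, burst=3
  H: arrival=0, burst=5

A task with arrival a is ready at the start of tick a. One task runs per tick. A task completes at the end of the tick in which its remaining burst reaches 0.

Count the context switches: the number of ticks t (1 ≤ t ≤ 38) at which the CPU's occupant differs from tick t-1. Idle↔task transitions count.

context switches = 17

t=0: L0/L1/L2 = AEH/-/- → run A
t=1: L0/L1/L2 = AEHBG/-/- → run A
t=2: L0/L1/L2 = EHBGCD/-/- → run E
t=3: L0/L1/L2 = EHBGCDF/-/- → run E
t=4: L0/L1/L2 = HBGCDF/E/- → run H
t=5: L0/L1/L2 = HBGCDF/E/- → run H
t=6: L0/L1/L2 = BGCDF/EH/- → run B
t=7: L0/L1/L2 = BGCDF/EH/- → run B
t=8: L0/L1/L2 = GCDF/EHB/- → run G
t=9: L0/L1/L2 = GCDF/EHB/- → run G
t=10: L0/L1/L2 = CDF/EHBG/- → run C
t=11: L0/L1/L2 = CDF/EHBG/- → run C
t=12: L0/L1/L2 = DF/EHBGC/- → run D
t=13: L0/L1/L2 = DF/EHBGC/- → run D
t=14: L0/L1/L2 = F/EHBGCD/- → run F
t=15: L0/L1/L2 = F/EHBGCD/- → run F
t=16: L0/L1/L2 = -/EHBGCDF/- → run E
t=17: L0/L1/L2 = -/EHBGCDF/- → run E
t=18: L0/L1/L2 = -/HBGCDF/- → run H
t=19: L0/L1/L2 = -/HBGCDF/- → run H
t=20: L0/L1/L2 = -/HBGCDF/- → run H
t=21: L0/L1/L2 = -/BGCDF/- → run B
t=22: L0/L1/L2 = -/BGCDF/- → run B
t=23: L0/L1/L2 = -/BGCDF/- → run B
t=24: L0/L1/L2 = -/BGCDF/- → run B
t=25: L0/L1/L2 = -/GCDF/B → run G
t=26: L0/L1/L2 = -/CDF/B → run C
t=27: L0/L1/L2 = -/DF/B → run D
t=28: L0/L1/L2 = -/DF/B → run D
t=29: L0/L1/L2 = -/DF/B → run D
t=30: L0/L1/L2 = -/DF/B → run D
t=31: L0/L1/L2 = -/F/BD → run F
t=32: L0/L1/L2 = -/F/BD → run F
t=33: L0/L1/L2 = -/-/BD → run B
t=34: L0/L1/L2 = -/-/BD → run B
t=35: L0/L1/L2 = -/-/D → run D
t=36: (idle)
t=37: (idle)
t=38: (idle)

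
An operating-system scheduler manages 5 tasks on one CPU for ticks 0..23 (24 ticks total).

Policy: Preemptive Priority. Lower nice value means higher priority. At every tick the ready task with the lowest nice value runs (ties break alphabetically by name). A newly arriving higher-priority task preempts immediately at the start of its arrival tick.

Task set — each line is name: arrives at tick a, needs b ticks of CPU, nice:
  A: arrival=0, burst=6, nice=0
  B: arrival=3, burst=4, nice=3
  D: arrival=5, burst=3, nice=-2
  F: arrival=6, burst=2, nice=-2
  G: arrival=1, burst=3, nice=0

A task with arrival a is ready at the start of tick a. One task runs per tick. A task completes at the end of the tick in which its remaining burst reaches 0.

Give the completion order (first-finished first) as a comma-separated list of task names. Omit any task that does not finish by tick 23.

t=0: ready={A} → run A
t=1: ready={A,G} → run A
t=2: ready={A,G} → run A
t=3: ready={A,B,G} → run A
t=4: ready={A,B,G} → run A
t=5: ready={A,B,D,G} → run D
t=6: ready={A,B,D,F,G} → run D
t=7: ready={A,B,D,F,G} → run D
t=8: ready={A,B,F,G} → run F
t=9: ready={A,B,F,G} → run F
t=10: ready={A,B,G} → run A
t=11: ready={B,G} → run G
t=12: ready={B,G} → run G
t=13: ready={B,G} → run G
t=14: ready={B} → run B
t=15: ready={B} → run B
t=16: ready={B} → run B
t=17: ready={B} → run B
t=18: (idle)
t=19: (idle)
t=20: (idle)
t=21: (idle)
t=22: (idle)
t=23: (idle)

completion order = D, F, A, G, B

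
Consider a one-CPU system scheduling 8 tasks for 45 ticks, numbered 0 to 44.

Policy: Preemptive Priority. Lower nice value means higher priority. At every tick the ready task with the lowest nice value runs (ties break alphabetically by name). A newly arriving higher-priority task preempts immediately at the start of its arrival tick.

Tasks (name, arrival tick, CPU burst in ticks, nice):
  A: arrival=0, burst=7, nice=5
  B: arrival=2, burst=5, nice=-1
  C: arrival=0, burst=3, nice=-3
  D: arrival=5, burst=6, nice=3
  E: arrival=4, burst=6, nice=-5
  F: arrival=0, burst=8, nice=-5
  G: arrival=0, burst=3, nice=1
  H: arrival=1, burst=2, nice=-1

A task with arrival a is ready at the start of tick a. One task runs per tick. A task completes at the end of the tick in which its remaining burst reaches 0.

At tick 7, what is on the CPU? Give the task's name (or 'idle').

running at tick 7 = E

t=0: ready={A,C,F,G} → run F
t=1: ready={A,C,F,G,H} → run F
t=2: ready={A,B,C,F,G,H} → run F
t=3: ready={A,B,C,F,G,H} → run F
t=4: ready={A,B,C,E,F,G,H} → run E
t=5: ready={A,B,C,D,E,F,G,H} → run E
t=6: ready={A,B,C,D,E,F,G,H} → run E
t=7: ready={A,B,C,D,E,F,G,H} → run E
t=8: ready={A,B,C,D,E,F,G,H} → run E
t=9: ready={A,B,C,D,E,F,G,H} → run E
t=10: ready={A,B,C,D,F,G,H} → run F
t=11: ready={A,B,C,D,F,G,H} → run F
t=12: ready={A,B,C,D,F,G,H} → run F
t=13: ready={A,B,C,D,F,G,H} → run F
t=14: ready={A,B,C,D,G,H} → run C
t=15: ready={A,B,C,D,G,H} → run C
t=16: ready={A,B,C,D,G,H} → run C
t=17: ready={A,B,D,G,H} → run B
t=18: ready={A,B,D,G,H} → run B
t=19: ready={A,B,D,G,H} → run B
t=20: ready={A,B,D,G,H} → run B
t=21: ready={A,B,D,G,H} → run B
t=22: ready={A,D,G,H} → run H
t=23: ready={A,D,G,H} → run H
t=24: ready={A,D,G} → run G
t=25: ready={A,D,G} → run G
t=26: ready={A,D,G} → run G
t=27: ready={A,D} → run D
t=28: ready={A,D} → run D
t=29: ready={A,D} → run D
t=30: ready={A,D} → run D
t=31: ready={A,D} → run D
t=32: ready={A,D} → run D
t=33: ready={A} → run A
t=34: ready={A} → run A
t=35: ready={A} → run A
t=36: ready={A} → run A
t=37: ready={A} → run A
t=38: ready={A} → run A
t=39: ready={A} → run A
t=40: (idle)
t=41: (idle)
t=42: (idle)
t=43: (idle)
t=44: (idle)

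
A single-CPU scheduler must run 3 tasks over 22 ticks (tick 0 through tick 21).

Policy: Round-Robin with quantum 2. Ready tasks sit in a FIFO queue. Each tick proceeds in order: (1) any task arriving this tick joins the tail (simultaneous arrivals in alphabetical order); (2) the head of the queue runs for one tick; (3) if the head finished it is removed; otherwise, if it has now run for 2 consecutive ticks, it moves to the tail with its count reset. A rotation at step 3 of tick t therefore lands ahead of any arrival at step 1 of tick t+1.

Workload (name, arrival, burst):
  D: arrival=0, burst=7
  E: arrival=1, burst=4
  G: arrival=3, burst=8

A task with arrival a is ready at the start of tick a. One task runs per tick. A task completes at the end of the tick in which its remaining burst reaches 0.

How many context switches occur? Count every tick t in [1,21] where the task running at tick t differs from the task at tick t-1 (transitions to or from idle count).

t=0: queue=[D] q_used=0 → run D
t=1: queue=[D,E] q_used=1 → run D
t=2: queue=[E,D] q_used=0 → run E
t=3: queue=[E,D,G] q_used=1 → run E
t=4: queue=[D,G,E] q_used=0 → run D
t=5: queue=[D,G,E] q_used=1 → run D
t=6: queue=[G,E,D] q_used=0 → run G
t=7: queue=[G,E,D] q_used=1 → run G
t=8: queue=[E,D,G] q_used=0 → run E
t=9: queue=[E,D,G] q_used=1 → run E
t=10: queue=[D,G] q_used=0 → run D
t=11: queue=[D,G] q_used=1 → run D
t=12: queue=[G,D] q_used=0 → run G
t=13: queue=[G,D] q_used=1 → run G
t=14: queue=[D,G] q_used=0 → run D
t=15: queue=[G] q_used=0 → run G
t=16: queue=[G] q_used=1 → run G
t=17: queue=[G] q_used=0 → run G
t=18: queue=[G] q_used=1 → run G
t=19: (idle)
t=20: (idle)
t=21: (idle)

context switches = 9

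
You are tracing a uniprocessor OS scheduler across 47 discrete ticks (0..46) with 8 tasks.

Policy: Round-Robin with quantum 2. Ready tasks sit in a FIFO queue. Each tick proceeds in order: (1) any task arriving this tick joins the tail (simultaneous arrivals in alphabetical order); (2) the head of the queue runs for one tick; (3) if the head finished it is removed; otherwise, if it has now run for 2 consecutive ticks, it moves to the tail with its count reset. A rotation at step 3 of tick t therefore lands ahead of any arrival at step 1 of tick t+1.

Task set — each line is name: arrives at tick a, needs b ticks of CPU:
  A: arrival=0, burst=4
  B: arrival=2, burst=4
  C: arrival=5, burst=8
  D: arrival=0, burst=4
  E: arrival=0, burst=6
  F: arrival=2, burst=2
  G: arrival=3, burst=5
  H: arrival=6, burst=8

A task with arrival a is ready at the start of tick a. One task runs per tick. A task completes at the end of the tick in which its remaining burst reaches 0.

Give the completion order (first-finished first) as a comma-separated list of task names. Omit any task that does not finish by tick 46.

t=0: queue=[A,D,E] q_used=0 → run A
t=1: queue=[A,D,E] q_used=1 → run A
t=2: queue=[D,E,A,B,F] q_used=0 → run D
t=3: queue=[D,E,A,B,F,G] q_used=1 → run D
t=4: queue=[E,A,B,F,G,D] q_used=0 → run E
t=5: queue=[E,A,B,F,G,D,C] q_used=1 → run E
t=6: queue=[A,B,F,G,D,C,E,H] q_used=0 → run A
t=7: queue=[A,B,F,G,D,C,E,H] q_used=1 → run A
t=8: queue=[B,F,G,D,C,E,H] q_used=0 → run B
t=9: queue=[B,F,G,D,C,E,H] q_used=1 → run B
t=10: queue=[F,G,D,C,E,H,B] q_used=0 → run F
t=11: queue=[F,G,D,C,E,H,B] q_used=1 → run F
t=12: queue=[G,D,C,E,H,B] q_used=0 → run G
t=13: queue=[G,D,C,E,H,B] q_used=1 → run G
t=14: queue=[D,C,E,H,B,G] q_used=0 → run D
t=15: queue=[D,C,E,H,B,G] q_used=1 → run D
t=16: queue=[C,E,H,B,G] q_used=0 → run C
t=17: queue=[C,E,H,B,G] q_used=1 → run C
t=18: queue=[E,H,B,G,C] q_used=0 → run E
t=19: queue=[E,H,B,G,C] q_used=1 → run E
t=20: queue=[H,B,G,C,E] q_used=0 → run H
t=21: queue=[H,B,G,C,E] q_used=1 → run H
t=22: queue=[B,G,C,E,H] q_used=0 → run B
t=23: queue=[B,G,C,E,H] q_used=1 → run B
t=24: queue=[G,C,E,H] q_used=0 → run G
t=25: queue=[G,C,E,H] q_used=1 → run G
t=26: queue=[C,E,H,G] q_used=0 → run C
t=27: queue=[C,E,H,G] q_used=1 → run C
t=28: queue=[E,H,G,C] q_used=0 → run E
t=29: queue=[E,H,G,C] q_used=1 → run E
t=30: queue=[H,G,C] q_used=0 → run H
t=31: queue=[H,G,C] q_used=1 → run H
t=32: queue=[G,C,H] q_used=0 → run G
t=33: queue=[C,H] q_used=0 → run C
t=34: queue=[C,H] q_used=1 → run C
t=35: queue=[H,C] q_used=0 → run H
t=36: queue=[H,C] q_used=1 → run H
t=37: queue=[C,H] q_used=0 → run C
t=38: queue=[C,H] q_used=1 → run C
t=39: queue=[H] q_used=0 → run H
t=40: queue=[H] q_used=1 → run H
t=41: (idle)
t=42: (idle)
t=43: (idle)
t=44: (idle)
t=45: (idle)
t=46: (idle)

completion order = A, F, D, B, E, G, C, H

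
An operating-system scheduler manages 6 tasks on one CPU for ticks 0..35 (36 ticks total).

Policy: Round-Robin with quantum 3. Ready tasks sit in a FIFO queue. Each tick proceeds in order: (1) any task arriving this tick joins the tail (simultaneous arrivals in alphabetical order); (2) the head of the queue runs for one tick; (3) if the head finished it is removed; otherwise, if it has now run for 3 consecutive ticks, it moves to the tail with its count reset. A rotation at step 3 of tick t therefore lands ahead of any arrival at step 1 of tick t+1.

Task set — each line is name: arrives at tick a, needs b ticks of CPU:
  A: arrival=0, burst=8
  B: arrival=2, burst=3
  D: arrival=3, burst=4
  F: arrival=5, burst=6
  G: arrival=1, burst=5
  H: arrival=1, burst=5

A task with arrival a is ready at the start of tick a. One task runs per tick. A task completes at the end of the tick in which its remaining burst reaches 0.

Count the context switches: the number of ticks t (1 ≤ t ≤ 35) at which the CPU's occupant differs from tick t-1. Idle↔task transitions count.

t=0: queue=[A] q_used=0 → run A
t=1: queue=[A,G,H] q_used=1 → run A
t=2: queue=[A,G,H,B] q_used=2 → run A
t=3: queue=[G,H,B,A,D] q_used=0 → run G
t=4: queue=[G,H,B,A,D] q_used=1 → run G
t=5: queue=[G,H,B,A,D,F] q_used=2 → run G
t=6: queue=[H,B,A,D,F,G] q_used=0 → run H
t=7: queue=[H,B,A,D,F,G] q_used=1 → run H
t=8: queue=[H,B,A,D,F,G] q_used=2 → run H
t=9: queue=[B,A,D,F,G,H] q_used=0 → run B
t=10: queue=[B,A,D,F,G,H] q_used=1 → run B
t=11: queue=[B,A,D,F,G,H] q_used=2 → run B
t=12: queue=[A,D,F,G,H] q_used=0 → run A
t=13: queue=[A,D,F,G,H] q_used=1 → run A
t=14: queue=[A,D,F,G,H] q_used=2 → run A
t=15: queue=[D,F,G,H,A] q_used=0 → run D
t=16: queue=[D,F,G,H,A] q_used=1 → run D
t=17: queue=[D,F,G,H,A] q_used=2 → run D
t=18: queue=[F,G,H,A,D] q_used=0 → run F
t=19: queue=[F,G,H,A,D] q_used=1 → run F
t=20: queue=[F,G,H,A,D] q_used=2 → run F
t=21: queue=[G,H,A,D,F] q_used=0 → run G
t=22: queue=[G,H,A,D,F] q_used=1 → run G
t=23: queue=[H,A,D,F] q_used=0 → run H
t=24: queue=[H,A,D,F] q_used=1 → run H
t=25: queue=[A,D,F] q_used=0 → run A
t=26: queue=[A,D,F] q_used=1 → run A
t=27: queue=[D,F] q_used=0 → run D
t=28: queue=[F] q_used=0 → run F
t=29: queue=[F] q_used=1 → run F
t=30: queue=[F] q_used=2 → run F
t=31: (idle)
t=32: (idle)
t=33: (idle)
t=34: (idle)
t=35: (idle)

context switches = 12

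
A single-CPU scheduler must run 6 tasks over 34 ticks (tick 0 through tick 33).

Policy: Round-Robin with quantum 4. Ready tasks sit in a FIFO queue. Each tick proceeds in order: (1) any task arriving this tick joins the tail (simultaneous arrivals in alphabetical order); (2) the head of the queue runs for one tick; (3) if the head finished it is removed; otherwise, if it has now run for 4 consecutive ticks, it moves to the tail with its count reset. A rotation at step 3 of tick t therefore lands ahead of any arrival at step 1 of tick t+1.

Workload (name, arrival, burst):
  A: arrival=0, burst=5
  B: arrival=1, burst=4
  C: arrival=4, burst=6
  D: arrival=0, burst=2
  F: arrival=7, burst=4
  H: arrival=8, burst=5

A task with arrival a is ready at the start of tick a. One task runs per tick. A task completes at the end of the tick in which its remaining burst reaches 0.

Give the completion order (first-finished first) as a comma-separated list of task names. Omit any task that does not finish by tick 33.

t=0: queue=[A,D] q_used=0 → run A
t=1: queue=[A,D,B] q_used=1 → run A
t=2: queue=[A,D,B] q_used=2 → run A
t=3: queue=[A,D,B] q_used=3 → run A
t=4: queue=[D,B,A,C] q_used=0 → run D
t=5: queue=[D,B,A,C] q_used=1 → run D
t=6: queue=[B,A,C] q_used=0 → run B
t=7: queue=[B,A,C,F] q_used=1 → run B
t=8: queue=[B,A,C,F,H] q_used=2 → run B
t=9: queue=[B,A,C,F,H] q_used=3 → run B
t=10: queue=[A,C,F,H] q_used=0 → run A
t=11: queue=[C,F,H] q_used=0 → run C
t=12: queue=[C,F,H] q_used=1 → run C
t=13: queue=[C,F,H] q_used=2 → run C
t=14: queue=[C,F,H] q_used=3 → run C
t=15: queue=[F,H,C] q_used=0 → run F
t=16: queue=[F,H,C] q_used=1 → run F
t=17: queue=[F,H,C] q_used=2 → run F
t=18: queue=[F,H,C] q_used=3 → run F
t=19: queue=[H,C] q_used=0 → run H
t=20: queue=[H,C] q_used=1 → run H
t=21: queue=[H,C] q_used=2 → run H
t=22: queue=[H,C] q_used=3 → run H
t=23: queue=[C,H] q_used=0 → run C
t=24: queue=[C,H] q_used=1 → run C
t=25: queue=[H] q_used=0 → run H
t=26: (idle)
t=27: (idle)
t=28: (idle)
t=29: (idle)
t=30: (idle)
t=31: (idle)
t=32: (idle)
t=33: (idle)

completion order = D, B, A, F, C, H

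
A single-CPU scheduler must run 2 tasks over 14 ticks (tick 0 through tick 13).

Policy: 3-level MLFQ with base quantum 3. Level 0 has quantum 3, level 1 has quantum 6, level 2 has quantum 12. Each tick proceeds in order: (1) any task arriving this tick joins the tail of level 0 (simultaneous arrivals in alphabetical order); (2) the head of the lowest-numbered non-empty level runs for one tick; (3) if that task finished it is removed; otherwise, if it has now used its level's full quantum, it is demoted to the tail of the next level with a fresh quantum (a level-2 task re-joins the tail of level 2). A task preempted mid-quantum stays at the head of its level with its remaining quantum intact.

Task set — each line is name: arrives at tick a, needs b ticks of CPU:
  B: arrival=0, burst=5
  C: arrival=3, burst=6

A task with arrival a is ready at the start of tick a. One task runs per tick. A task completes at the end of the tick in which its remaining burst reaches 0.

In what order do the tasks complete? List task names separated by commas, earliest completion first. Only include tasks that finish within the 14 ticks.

t=0: L0/L1/L2 = B/-/- → run B
t=1: L0/L1/L2 = B/-/- → run B
t=2: L0/L1/L2 = B/-/- → run B
t=3: L0/L1/L2 = C/B/- → run C
t=4: L0/L1/L2 = C/B/- → run C
t=5: L0/L1/L2 = C/B/- → run C
t=6: L0/L1/L2 = -/BC/- → run B
t=7: L0/L1/L2 = -/BC/- → run B
t=8: L0/L1/L2 = -/C/- → run C
t=9: L0/L1/L2 = -/C/- → run C
t=10: L0/L1/L2 = -/C/- → run C
t=11: (idle)
t=12: (idle)
t=13: (idle)

completion order = B, C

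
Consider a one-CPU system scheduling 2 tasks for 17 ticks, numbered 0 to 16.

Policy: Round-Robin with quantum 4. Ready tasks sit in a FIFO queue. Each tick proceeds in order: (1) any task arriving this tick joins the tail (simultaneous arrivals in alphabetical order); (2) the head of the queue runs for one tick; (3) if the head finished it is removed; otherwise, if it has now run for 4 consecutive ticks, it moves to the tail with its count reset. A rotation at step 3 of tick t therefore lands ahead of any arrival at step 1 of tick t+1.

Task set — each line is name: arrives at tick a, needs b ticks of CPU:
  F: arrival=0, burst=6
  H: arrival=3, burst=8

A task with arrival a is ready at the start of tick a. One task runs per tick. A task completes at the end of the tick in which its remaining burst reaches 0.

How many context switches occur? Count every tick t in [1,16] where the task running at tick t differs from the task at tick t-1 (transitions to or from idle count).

t=0: queue=[F] q_used=0 → run F
t=1: queue=[F] q_used=1 → run F
t=2: queue=[F] q_used=2 → run F
t=3: queue=[F,H] q_used=3 → run F
t=4: queue=[H,F] q_used=0 → run H
t=5: queue=[H,F] q_used=1 → run H
t=6: queue=[H,F] q_used=2 → run H
t=7: queue=[H,F] q_used=3 → run H
t=8: queue=[F,H] q_used=0 → run F
t=9: queue=[F,H] q_used=1 → run F
t=10: queue=[H] q_used=0 → run H
t=11: queue=[H] q_used=1 → run H
t=12: queue=[H] q_used=2 → run H
t=13: queue=[H] q_used=3 → run H
t=14: (idle)
t=15: (idle)
t=16: (idle)

context switches = 4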